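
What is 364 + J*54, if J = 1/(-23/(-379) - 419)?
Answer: 3209707/8821 ≈ 363.87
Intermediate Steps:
J = -379/158778 (J = 1/(-23*(-1/379) - 419) = 1/(23/379 - 419) = 1/(-158778/379) = -379/158778 ≈ -0.0023870)
364 + J*54 = 364 - 379/158778*54 = 364 - 1137/8821 = 3209707/8821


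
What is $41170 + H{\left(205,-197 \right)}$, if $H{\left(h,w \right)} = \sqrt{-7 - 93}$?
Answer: $41170 + 10 i \approx 41170.0 + 10.0 i$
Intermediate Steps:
$H{\left(h,w \right)} = 10 i$ ($H{\left(h,w \right)} = \sqrt{-100} = 10 i$)
$41170 + H{\left(205,-197 \right)} = 41170 + 10 i$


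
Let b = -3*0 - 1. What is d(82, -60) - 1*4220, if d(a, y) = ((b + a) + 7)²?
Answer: 3524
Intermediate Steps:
b = -1 (b = 0 - 1 = -1)
d(a, y) = (6 + a)² (d(a, y) = ((-1 + a) + 7)² = (6 + a)²)
d(82, -60) - 1*4220 = (6 + 82)² - 1*4220 = 88² - 4220 = 7744 - 4220 = 3524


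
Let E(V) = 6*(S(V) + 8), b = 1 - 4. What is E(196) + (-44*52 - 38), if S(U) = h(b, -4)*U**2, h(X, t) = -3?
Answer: -693766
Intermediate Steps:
b = -3
S(U) = -3*U**2
E(V) = 48 - 18*V**2 (E(V) = 6*(-3*V**2 + 8) = 6*(8 - 3*V**2) = 48 - 18*V**2)
E(196) + (-44*52 - 38) = (48 - 18*196**2) + (-44*52 - 38) = (48 - 18*38416) + (-2288 - 38) = (48 - 691488) - 2326 = -691440 - 2326 = -693766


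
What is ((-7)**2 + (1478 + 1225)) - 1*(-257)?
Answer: 3009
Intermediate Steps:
((-7)**2 + (1478 + 1225)) - 1*(-257) = (49 + 2703) + 257 = 2752 + 257 = 3009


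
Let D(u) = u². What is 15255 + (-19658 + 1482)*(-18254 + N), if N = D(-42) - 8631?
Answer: 456614551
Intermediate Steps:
N = -6867 (N = (-42)² - 8631 = 1764 - 8631 = -6867)
15255 + (-19658 + 1482)*(-18254 + N) = 15255 + (-19658 + 1482)*(-18254 - 6867) = 15255 - 18176*(-25121) = 15255 + 456599296 = 456614551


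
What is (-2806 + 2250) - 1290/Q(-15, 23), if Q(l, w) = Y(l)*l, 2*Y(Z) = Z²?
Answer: -124928/225 ≈ -555.24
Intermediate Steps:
Y(Z) = Z²/2
Q(l, w) = l³/2 (Q(l, w) = (l²/2)*l = l³/2)
(-2806 + 2250) - 1290/Q(-15, 23) = (-2806 + 2250) - 1290/((½)*(-15)³) = -556 - 1290/((½)*(-3375)) = -556 - 1290/(-3375/2) = -556 - 1290*(-2/3375) = -556 + 172/225 = -124928/225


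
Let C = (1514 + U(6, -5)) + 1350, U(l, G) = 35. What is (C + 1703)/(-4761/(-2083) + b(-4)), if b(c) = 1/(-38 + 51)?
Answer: 62308779/31988 ≈ 1947.9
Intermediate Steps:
b(c) = 1/13
C = 2899 (C = (1514 + 35) + 1350 = 1549 + 1350 = 2899)
(C + 1703)/(-4761/(-2083) + b(-4)) = (2899 + 1703)/(-4761/(-2083) + 1/13) = 4602/(-4761*(-1/2083) + 1/13) = 4602/(4761/2083 + 1/13) = 4602/(63976/27079) = 4602*(27079/63976) = 62308779/31988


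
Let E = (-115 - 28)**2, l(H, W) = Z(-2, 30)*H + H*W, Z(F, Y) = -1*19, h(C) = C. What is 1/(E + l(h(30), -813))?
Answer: -1/4511 ≈ -0.00022168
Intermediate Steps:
Z(F, Y) = -19
l(H, W) = -19*H + H*W
E = 20449 (E = (-143)**2 = 20449)
1/(E + l(h(30), -813)) = 1/(20449 + 30*(-19 - 813)) = 1/(20449 + 30*(-832)) = 1/(20449 - 24960) = 1/(-4511) = -1/4511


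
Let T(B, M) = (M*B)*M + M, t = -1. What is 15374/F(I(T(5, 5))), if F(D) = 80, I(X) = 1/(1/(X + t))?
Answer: 7687/40 ≈ 192.18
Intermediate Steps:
T(B, M) = M + B*M**2 (T(B, M) = (B*M)*M + M = B*M**2 + M = M + B*M**2)
I(X) = -1 + X (I(X) = 1/(1/(X - 1)) = 1/(1/(-1 + X)) = -1 + X)
15374/F(I(T(5, 5))) = 15374/80 = 15374*(1/80) = 7687/40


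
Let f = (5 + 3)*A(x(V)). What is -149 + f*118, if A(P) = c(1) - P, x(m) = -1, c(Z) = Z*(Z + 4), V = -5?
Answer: 5515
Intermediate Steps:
c(Z) = Z*(4 + Z)
A(P) = 5 - P (A(P) = 1*(4 + 1) - P = 1*5 - P = 5 - P)
f = 48 (f = (5 + 3)*(5 - 1*(-1)) = 8*(5 + 1) = 8*6 = 48)
-149 + f*118 = -149 + 48*118 = -149 + 5664 = 5515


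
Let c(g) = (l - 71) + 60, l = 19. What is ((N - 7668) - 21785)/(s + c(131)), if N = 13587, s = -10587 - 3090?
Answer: 15866/13669 ≈ 1.1607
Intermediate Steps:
s = -13677
c(g) = 8 (c(g) = (19 - 71) + 60 = -52 + 60 = 8)
((N - 7668) - 21785)/(s + c(131)) = ((13587 - 7668) - 21785)/(-13677 + 8) = (5919 - 21785)/(-13669) = -15866*(-1/13669) = 15866/13669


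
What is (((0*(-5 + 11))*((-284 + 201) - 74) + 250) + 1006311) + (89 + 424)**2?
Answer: 1269730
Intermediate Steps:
(((0*(-5 + 11))*((-284 + 201) - 74) + 250) + 1006311) + (89 + 424)**2 = (((0*6)*(-83 - 74) + 250) + 1006311) + 513**2 = ((0*(-157) + 250) + 1006311) + 263169 = ((0 + 250) + 1006311) + 263169 = (250 + 1006311) + 263169 = 1006561 + 263169 = 1269730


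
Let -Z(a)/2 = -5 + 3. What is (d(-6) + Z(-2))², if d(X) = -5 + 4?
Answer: 9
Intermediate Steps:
d(X) = -1
Z(a) = 4 (Z(a) = -2*(-5 + 3) = -2*(-2) = 4)
(d(-6) + Z(-2))² = (-1 + 4)² = 3² = 9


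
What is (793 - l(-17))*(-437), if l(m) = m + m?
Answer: -361399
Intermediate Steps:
l(m) = 2*m
(793 - l(-17))*(-437) = (793 - 2*(-17))*(-437) = (793 - 1*(-34))*(-437) = (793 + 34)*(-437) = 827*(-437) = -361399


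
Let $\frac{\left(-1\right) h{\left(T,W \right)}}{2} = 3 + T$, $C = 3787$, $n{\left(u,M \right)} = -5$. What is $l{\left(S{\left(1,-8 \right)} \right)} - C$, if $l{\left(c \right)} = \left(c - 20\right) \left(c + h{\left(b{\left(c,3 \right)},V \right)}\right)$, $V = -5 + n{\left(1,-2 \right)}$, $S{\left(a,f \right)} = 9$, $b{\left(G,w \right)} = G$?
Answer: $-3622$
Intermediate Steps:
$V = -10$ ($V = -5 - 5 = -10$)
$h{\left(T,W \right)} = -6 - 2 T$ ($h{\left(T,W \right)} = - 2 \left(3 + T\right) = -6 - 2 T$)
$l{\left(c \right)} = \left(-20 + c\right) \left(-6 - c\right)$ ($l{\left(c \right)} = \left(c - 20\right) \left(c - \left(6 + 2 c\right)\right) = \left(-20 + c\right) \left(-6 - c\right)$)
$l{\left(S{\left(1,-8 \right)} \right)} - C = \left(120 - 9^{2} + 14 \cdot 9\right) - 3787 = \left(120 - 81 + 126\right) - 3787 = 165 - 3787 = -3622$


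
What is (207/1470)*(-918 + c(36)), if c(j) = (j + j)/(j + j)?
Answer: -9039/70 ≈ -129.13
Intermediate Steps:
c(j) = 1 (c(j) = (2*j)/((2*j)) = (2*j)*(1/(2*j)) = 1)
(207/1470)*(-918 + c(36)) = (207/1470)*(-918 + 1) = (207*(1/1470))*(-917) = (69/490)*(-917) = -9039/70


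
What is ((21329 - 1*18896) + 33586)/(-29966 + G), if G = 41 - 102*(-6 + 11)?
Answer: -36019/30435 ≈ -1.1835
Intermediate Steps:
G = -469 (G = 41 - 102*5 = 41 - 510 = -469)
((21329 - 1*18896) + 33586)/(-29966 + G) = ((21329 - 1*18896) + 33586)/(-29966 - 469) = ((21329 - 18896) + 33586)/(-30435) = (2433 + 33586)*(-1/30435) = 36019*(-1/30435) = -36019/30435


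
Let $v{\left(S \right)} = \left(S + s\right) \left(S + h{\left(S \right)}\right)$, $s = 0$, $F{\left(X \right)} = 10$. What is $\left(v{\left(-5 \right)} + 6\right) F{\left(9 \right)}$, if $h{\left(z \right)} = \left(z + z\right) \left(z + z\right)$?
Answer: $-4690$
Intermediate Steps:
$h{\left(z \right)} = 4 z^{2}$ ($h{\left(z \right)} = 2 z 2 z = 4 z^{2}$)
$v{\left(S \right)} = S \left(S + 4 S^{2}\right)$ ($v{\left(S \right)} = \left(S + 0\right) \left(S + 4 S^{2}\right) = S \left(S + 4 S^{2}\right)$)
$\left(v{\left(-5 \right)} + 6\right) F{\left(9 \right)} = \left(\left(-5\right)^{2} \left(1 + 4 \left(-5\right)\right) + 6\right) 10 = \left(25 \left(1 - 20\right) + 6\right) 10 = \left(25 \left(-19\right) + 6\right) 10 = \left(-475 + 6\right) 10 = \left(-469\right) 10 = -4690$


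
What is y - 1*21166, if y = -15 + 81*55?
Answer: -16726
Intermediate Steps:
y = 4440 (y = -15 + 4455 = 4440)
y - 1*21166 = 4440 - 1*21166 = 4440 - 21166 = -16726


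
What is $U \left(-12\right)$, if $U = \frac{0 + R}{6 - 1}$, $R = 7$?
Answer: $- \frac{84}{5} \approx -16.8$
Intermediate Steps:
$U = \frac{7}{5}$ ($U = \frac{0 + 7}{6 - 1} = \frac{7}{5} \approx 1.4$)
$U \left(-12\right) = \frac{7}{5} \left(-12\right) = - \frac{84}{5}$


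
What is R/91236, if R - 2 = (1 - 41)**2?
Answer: 267/15206 ≈ 0.017559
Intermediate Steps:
R = 1602 (R = 2 + (1 - 41)**2 = 2 + (-40)**2 = 2 + 1600 = 1602)
R/91236 = 1602/91236 = 1602*(1/91236) = 267/15206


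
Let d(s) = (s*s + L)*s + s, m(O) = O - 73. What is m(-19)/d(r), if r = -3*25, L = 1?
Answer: 92/422025 ≈ 0.00021800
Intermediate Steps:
m(O) = -73 + O
r = -75
d(s) = s + s*(1 + s**2) (d(s) = (s*s + 1)*s + s = (s**2 + 1)*s + s = (1 + s**2)*s + s = s*(1 + s**2) + s = s + s*(1 + s**2))
m(-19)/d(r) = (-73 - 19)/((-75*(2 + (-75)**2))) = -92*(-1/(75*(2 + 5625))) = -92/((-75*5627)) = -92/(-422025) = -92*(-1/422025) = 92/422025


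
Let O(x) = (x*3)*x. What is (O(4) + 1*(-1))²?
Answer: 2209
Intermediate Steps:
O(x) = 3*x² (O(x) = (3*x)*x = 3*x²)
(O(4) + 1*(-1))² = (3*4² + 1*(-1))² = (3*16 - 1)² = (48 - 1)² = 47² = 2209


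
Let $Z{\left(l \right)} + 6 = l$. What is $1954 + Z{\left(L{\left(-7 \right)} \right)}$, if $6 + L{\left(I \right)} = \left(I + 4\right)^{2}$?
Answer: $1951$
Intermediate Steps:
$L{\left(I \right)} = -6 + \left(4 + I\right)^{2}$ ($L{\left(I \right)} = -6 + \left(I + 4\right)^{2} = -6 + \left(4 + I\right)^{2}$)
$Z{\left(l \right)} = -6 + l$
$1954 + Z{\left(L{\left(-7 \right)} \right)} = 1954 - \left(12 - \left(4 - 7\right)^{2}\right) = 1954 - \left(12 - 9\right) = 1954 + \left(-6 + \left(-6 + 9\right)\right) = 1954 + \left(-6 + 3\right) = 1954 - 3 = 1951$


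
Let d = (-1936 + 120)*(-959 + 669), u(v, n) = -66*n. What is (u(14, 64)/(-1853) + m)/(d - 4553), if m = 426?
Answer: 264534/322475737 ≈ 0.00082032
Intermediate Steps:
d = 526640 (d = -1816*(-290) = 526640)
(u(14, 64)/(-1853) + m)/(d - 4553) = (-66*64/(-1853) + 426)/(526640 - 4553) = (-4224*(-1/1853) + 426)/522087 = (4224/1853 + 426)*(1/522087) = (793602/1853)*(1/522087) = 264534/322475737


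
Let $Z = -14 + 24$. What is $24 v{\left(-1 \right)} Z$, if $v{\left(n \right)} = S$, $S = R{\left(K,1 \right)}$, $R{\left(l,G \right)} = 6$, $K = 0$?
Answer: $1440$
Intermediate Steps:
$S = 6$
$Z = 10$
$v{\left(n \right)} = 6$
$24 v{\left(-1 \right)} Z = 24 \cdot 6 \cdot 10 = 144 \cdot 10 = 1440$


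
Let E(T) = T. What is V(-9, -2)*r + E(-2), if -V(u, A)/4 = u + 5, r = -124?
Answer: -1986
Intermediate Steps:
V(u, A) = -20 - 4*u (V(u, A) = -4*(u + 5) = -4*(5 + u) = -20 - 4*u)
V(-9, -2)*r + E(-2) = (-20 - 4*(-9))*(-124) - 2 = (-20 + 36)*(-124) - 2 = 16*(-124) - 2 = -1984 - 2 = -1986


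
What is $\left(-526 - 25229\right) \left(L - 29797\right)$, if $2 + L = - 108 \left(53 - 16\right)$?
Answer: $870390225$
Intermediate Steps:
$L = -3998$ ($L = -2 - 108 \left(53 - 16\right) = -2 - 3996 = -3998$)
$\left(-526 - 25229\right) \left(L - 29797\right) = \left(-526 - 25229\right) \left(-3998 - 29797\right) = \left(-25755\right) \left(-33795\right) = 870390225$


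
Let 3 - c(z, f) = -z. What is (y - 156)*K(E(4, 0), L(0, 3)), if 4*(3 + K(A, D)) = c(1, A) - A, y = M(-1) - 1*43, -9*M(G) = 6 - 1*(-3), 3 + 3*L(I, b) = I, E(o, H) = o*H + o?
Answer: 600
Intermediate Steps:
E(o, H) = o + H*o (E(o, H) = H*o + o = o + H*o)
L(I, b) = -1 + I/3
c(z, f) = 3 + z (c(z, f) = 3 - (-1)*z = 3 + z)
M(G) = -1 (M(G) = -(6 - 1*(-3))/9 = -(6 + 3)/9 = -⅑*9 = -1)
y = -44 (y = -1 - 1*43 = -1 - 43 = -44)
K(A, D) = -2 - A/4 (K(A, D) = -3 + ((3 + 1) - A)/4 = -3 + (4 - A)/4 = -3 + (1 - A/4) = -2 - A/4)
(y - 156)*K(E(4, 0), L(0, 3)) = (-44 - 156)*(-2 - (1 + 0)) = -200*(-2 - 1) = -200*(-3) = 600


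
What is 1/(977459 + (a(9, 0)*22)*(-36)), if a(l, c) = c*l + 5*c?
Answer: 1/977459 ≈ 1.0231e-6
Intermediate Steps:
a(l, c) = 5*c + c*l
1/(977459 + (a(9, 0)*22)*(-36)) = 1/(977459 + ((0*(5 + 9))*22)*(-36)) = 1/(977459 + ((0*14)*22)*(-36)) = 1/(977459 + (0*22)*(-36)) = 1/(977459 + 0*(-36)) = 1/(977459 + 0) = 1/977459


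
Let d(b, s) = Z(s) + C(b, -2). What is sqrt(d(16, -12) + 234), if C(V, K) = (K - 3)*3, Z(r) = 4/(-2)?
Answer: sqrt(217) ≈ 14.731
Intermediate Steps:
Z(r) = -2 (Z(r) = 4*(-1/2) = -2)
C(V, K) = -9 + 3*K (C(V, K) = (-3 + K)*3 = -9 + 3*K)
d(b, s) = -17 (d(b, s) = -2 + (-9 + 3*(-2)) = -2 + (-9 - 6) = -2 - 15 = -17)
sqrt(d(16, -12) + 234) = sqrt(-17 + 234) = sqrt(217)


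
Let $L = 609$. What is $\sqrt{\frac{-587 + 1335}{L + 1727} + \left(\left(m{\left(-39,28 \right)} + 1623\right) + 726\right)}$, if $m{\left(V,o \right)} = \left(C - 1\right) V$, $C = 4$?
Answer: $\frac{5 \sqrt{7613462}}{292} \approx 47.247$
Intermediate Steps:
$m{\left(V,o \right)} = 3 V$ ($m{\left(V,o \right)} = \left(4 - 1\right) V = 3 V$)
$\sqrt{\frac{-587 + 1335}{L + 1727} + \left(\left(m{\left(-39,28 \right)} + 1623\right) + 726\right)} = \sqrt{\frac{-587 + 1335}{609 + 1727} + \left(\left(3 \left(-39\right) + 1623\right) + 726\right)} = \sqrt{\frac{748}{2336} + \left(\left(-117 + 1623\right) + 726\right)} = \sqrt{748 \cdot \frac{1}{2336} + \left(1506 + 726\right)} = \sqrt{\frac{187}{584} + 2232} = \sqrt{\frac{1303675}{584}} = \frac{5 \sqrt{7613462}}{292}$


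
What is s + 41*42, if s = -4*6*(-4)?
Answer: 1818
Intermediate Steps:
s = 96 (s = -4*6*(-4) = -24*(-4) = 96)
s + 41*42 = 96 + 41*42 = 96 + 1722 = 1818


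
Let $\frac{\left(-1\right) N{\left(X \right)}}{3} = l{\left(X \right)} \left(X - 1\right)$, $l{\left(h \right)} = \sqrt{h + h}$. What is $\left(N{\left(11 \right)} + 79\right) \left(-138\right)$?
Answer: $-10902 + 4140 \sqrt{22} \approx 8516.3$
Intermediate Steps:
$l{\left(h \right)} = \sqrt{2} \sqrt{h}$ ($l{\left(h \right)} = \sqrt{2 h} = \sqrt{2} \sqrt{h}$)
$N{\left(X \right)} = - 3 \sqrt{2} \sqrt{X} \left(-1 + X\right)$ ($N{\left(X \right)} = - 3 \sqrt{2} \sqrt{X} \left(X - 1\right) = - 3 \sqrt{2} \sqrt{X} \left(-1 + X\right)$)
$\left(N{\left(11 \right)} + 79\right) \left(-138\right) = \left(3 \sqrt{2} \sqrt{11} \left(1 - 11\right) + 79\right) \left(-138\right) = \left(3 \sqrt{2} \sqrt{11} \left(-10\right) + 79\right) \left(-138\right) = \left(- 30 \sqrt{22} + 79\right) \left(-138\right) = \left(79 - 30 \sqrt{22}\right) \left(-138\right) = -10902 + 4140 \sqrt{22}$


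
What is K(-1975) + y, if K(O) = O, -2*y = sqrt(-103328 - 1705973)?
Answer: -1975 - I*sqrt(1809301)/2 ≈ -1975.0 - 672.55*I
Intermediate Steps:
y = -I*sqrt(1809301)/2 (y = -sqrt(-103328 - 1705973)/2 = -I*sqrt(1809301)/2 ≈ -672.55*I)
K(-1975) + y = -1975 - I*sqrt(1809301)/2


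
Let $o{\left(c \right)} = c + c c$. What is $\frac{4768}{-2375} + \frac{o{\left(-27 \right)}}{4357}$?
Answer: $- \frac{19106926}{10347875} \approx -1.8465$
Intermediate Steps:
$o{\left(c \right)} = c + c^{2}$
$\frac{4768}{-2375} + \frac{o{\left(-27 \right)}}{4357} = \frac{4768}{-2375} + \frac{\left(-27\right) \left(1 - 27\right)}{4357} = 4768 \left(- \frac{1}{2375}\right) + \left(-27\right) \left(-26\right) \frac{1}{4357} = - \frac{4768}{2375} + 702 \cdot \frac{1}{4357} = - \frac{4768}{2375} + \frac{702}{4357} = - \frac{19106926}{10347875}$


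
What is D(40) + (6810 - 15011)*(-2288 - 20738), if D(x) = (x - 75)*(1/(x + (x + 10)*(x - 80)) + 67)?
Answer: 10574697337/56 ≈ 1.8883e+8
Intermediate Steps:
D(x) = (-75 + x)*(67 + 1/(x + (-80 + x)*(10 + x))) (D(x) = (-75 + x)*(1/(x + (10 + x)*(-80 + x)) + 67) = (-75 + x)*(1/(x + (-80 + x)*(10 + x)) + 67) = (-75 + x)*(67 + 1/(x + (-80 + x)*(10 + x))))
D(40) + (6810 - 15011)*(-2288 - 20738) = (-4019925 - 293126*40 - 67*40³ + 9648*40²)/(800 - 1*40² + 69*40) + (6810 - 15011)*(-2288 - 20738) = (-4019925 - 11725040 - 67*64000 + 9648*1600)/(800 - 1*1600 + 2760) - 8201*(-23026) = (-4019925 - 11725040 - 4288000 + 15436800)/(800 - 1600 + 2760) + 188836226 = -4596165/1960 + 188836226 = (1/1960)*(-4596165) + 188836226 = -131319/56 + 188836226 = 10574697337/56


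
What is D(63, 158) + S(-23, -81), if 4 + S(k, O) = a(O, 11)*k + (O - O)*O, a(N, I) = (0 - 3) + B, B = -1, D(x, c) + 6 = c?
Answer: 240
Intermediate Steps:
D(x, c) = -6 + c
a(N, I) = -4 (a(N, I) = (0 - 3) - 1 = -3 - 1 = -4)
S(k, O) = -4 - 4*k (S(k, O) = -4 + (-4*k + (O - O)*O) = -4 + (-4*k + 0*O) = -4 + (-4*k + 0) = -4 - 4*k)
D(63, 158) + S(-23, -81) = (-6 + 158) + (-4 - 4*(-23)) = 152 + (-4 + 92) = 152 + 88 = 240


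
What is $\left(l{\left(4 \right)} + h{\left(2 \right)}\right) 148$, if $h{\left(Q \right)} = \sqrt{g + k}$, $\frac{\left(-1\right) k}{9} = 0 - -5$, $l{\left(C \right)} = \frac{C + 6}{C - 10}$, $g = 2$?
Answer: $- \frac{740}{3} + 148 i \sqrt{43} \approx -246.67 + 970.5 i$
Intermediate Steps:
$l{\left(C \right)} = \frac{6 + C}{-10 + C}$
$k = -45$ ($k = - 9 \left(0 - -5\right) = - 9 \left(0 + 5\right) = \left(-9\right) 5 = -45$)
$h{\left(Q \right)} = i \sqrt{43}$ ($h{\left(Q \right)} = \sqrt{2 - 45} = \sqrt{-43} = i \sqrt{43}$)
$\left(l{\left(4 \right)} + h{\left(2 \right)}\right) 148 = \left(\frac{6 + 4}{-10 + 4} + i \sqrt{43}\right) 148 = \left(\frac{1}{-6} \cdot 10 + i \sqrt{43}\right) 148 = \left(\left(- \frac{1}{6}\right) 10 + i \sqrt{43}\right) 148 = \left(- \frac{5}{3} + i \sqrt{43}\right) 148 = - \frac{740}{3} + 148 i \sqrt{43}$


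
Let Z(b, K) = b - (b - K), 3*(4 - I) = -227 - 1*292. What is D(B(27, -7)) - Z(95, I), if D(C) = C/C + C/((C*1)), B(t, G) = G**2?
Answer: -175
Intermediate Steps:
I = 177 (I = 4 - (-227 - 1*292)/3 = 4 - (-227 - 292)/3 = 4 - 1/3*(-519) = 4 + 173 = 177)
D(C) = 2 (D(C) = 1 + C/C = 1 + 1 = 2)
Z(b, K) = K (Z(b, K) = b + (K - b) = K)
D(B(27, -7)) - Z(95, I) = 2 - 1*177 = 2 - 177 = -175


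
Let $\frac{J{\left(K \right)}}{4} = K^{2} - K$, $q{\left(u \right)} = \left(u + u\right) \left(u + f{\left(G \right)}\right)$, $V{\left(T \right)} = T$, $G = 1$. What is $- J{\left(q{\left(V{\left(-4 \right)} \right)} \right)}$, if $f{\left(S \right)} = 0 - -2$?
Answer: $-960$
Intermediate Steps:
$f{\left(S \right)} = 2$ ($f{\left(S \right)} = 0 + 2 = 2$)
$q{\left(u \right)} = 2 u \left(2 + u\right)$ ($q{\left(u \right)} = \left(u + u\right) \left(u + 2\right) = 2 u \left(2 + u\right)$)
$J{\left(K \right)} = - 4 K + 4 K^{2}$ ($J{\left(K \right)} = 4 \left(K^{2} - K\right) = - 4 K + 4 K^{2}$)
$- J{\left(q{\left(V{\left(-4 \right)} \right)} \right)} = - 4 \cdot 2 \left(-4\right) \left(2 - 4\right) \left(-1 + 2 \left(-4\right) \left(2 - 4\right)\right) = - 4 \cdot 2 \left(-4\right) \left(-2\right) \left(-1 + 2 \left(-4\right) \left(-2\right)\right) = - 4 \cdot 16 \left(-1 + 16\right) = - 4 \cdot 16 \cdot 15 = \left(-1\right) 960 = -960$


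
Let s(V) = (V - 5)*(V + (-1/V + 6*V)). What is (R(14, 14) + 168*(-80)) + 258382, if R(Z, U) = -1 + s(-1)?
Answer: 244977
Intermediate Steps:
s(V) = (-5 + V)*(-1/V + 7*V)
R(Z, U) = 35 (R(Z, U) = -1 + (-1 - 35*(-1) + 5/(-1) + 7*(-1)**2) = -1 + (-1 + 35 + 5*(-1) + 7*1) = -1 + (-1 + 35 - 5 + 7) = -1 + 36 = 35)
(R(14, 14) + 168*(-80)) + 258382 = (35 + 168*(-80)) + 258382 = (35 - 13440) + 258382 = -13405 + 258382 = 244977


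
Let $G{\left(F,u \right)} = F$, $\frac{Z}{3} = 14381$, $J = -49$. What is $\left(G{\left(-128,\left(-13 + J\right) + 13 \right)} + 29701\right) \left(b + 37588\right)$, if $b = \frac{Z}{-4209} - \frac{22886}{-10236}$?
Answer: $\frac{7980129625020079}{7180554} \approx 1.1114 \cdot 10^{9}$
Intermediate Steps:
$Z = 43143$ ($Z = 3 \cdot 14381 = 43143$)
$b = - \frac{57547429}{7180554}$ ($b = \frac{43143}{-4209} - \frac{22886}{-10236} = 43143 \left(- \frac{1}{4209}\right) - - \frac{11443}{5118} = - \frac{14381}{1403} + \frac{11443}{5118} = - \frac{57547429}{7180554} \approx -8.0143$)
$\left(G{\left(-128,\left(-13 + J\right) + 13 \right)} + 29701\right) \left(b + 37588\right) = \left(-128 + 29701\right) \left(- \frac{57547429}{7180554} + 37588\right) = 29573 \cdot \frac{269845116323}{7180554} = \frac{7980129625020079}{7180554}$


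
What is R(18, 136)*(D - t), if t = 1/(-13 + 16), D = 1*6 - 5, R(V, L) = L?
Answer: 272/3 ≈ 90.667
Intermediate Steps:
D = 1 (D = 6 - 5 = 1)
t = 1/3 ≈ 0.33333
R(18, 136)*(D - t) = 136*(1 - 1*1/3) = 136*(1 - 1/3) = 136*(2/3) = 272/3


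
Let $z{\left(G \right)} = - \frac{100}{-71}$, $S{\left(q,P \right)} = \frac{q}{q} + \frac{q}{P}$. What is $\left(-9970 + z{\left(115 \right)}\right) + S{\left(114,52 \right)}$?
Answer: $- \frac{18396127}{1846} \approx -9965.4$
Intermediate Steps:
$S{\left(q,P \right)} = 1 + \frac{q}{P}$
$z{\left(G \right)} = \frac{100}{71}$ ($z{\left(G \right)} = \left(-100\right) \left(- \frac{1}{71}\right) = \frac{100}{71}$)
$\left(-9970 + z{\left(115 \right)}\right) + S{\left(114,52 \right)} = \left(-9970 + \frac{100}{71}\right) + \frac{52 + 114}{52} = - \frac{707770}{71} + \frac{1}{52} \cdot 166 = - \frac{707770}{71} + \frac{83}{26} = - \frac{18396127}{1846}$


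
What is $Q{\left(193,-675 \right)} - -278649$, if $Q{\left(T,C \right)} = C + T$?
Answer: $278167$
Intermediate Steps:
$Q{\left(193,-675 \right)} - -278649 = \left(-675 + 193\right) - -278649 = -482 + 278649 = 278167$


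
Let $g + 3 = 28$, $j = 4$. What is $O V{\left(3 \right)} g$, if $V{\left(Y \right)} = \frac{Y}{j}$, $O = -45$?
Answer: $- \frac{3375}{4} \approx -843.75$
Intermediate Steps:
$V{\left(Y \right)} = \frac{Y}{4}$
$g = 25$ ($g = -3 + 28 = 25$)
$O V{\left(3 \right)} g = - 45 \cdot \frac{1}{4} \cdot 3 \cdot 25 = \left(-45\right) \frac{3}{4} \cdot 25 = \left(- \frac{135}{4}\right) 25 = - \frac{3375}{4}$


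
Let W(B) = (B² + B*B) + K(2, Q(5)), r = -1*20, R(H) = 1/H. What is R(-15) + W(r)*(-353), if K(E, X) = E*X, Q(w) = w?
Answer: -4288951/15 ≈ -2.8593e+5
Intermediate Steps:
r = -20
W(B) = 10 + 2*B² (W(B) = (B² + B*B) + 2*5 = (B² + B²) + 10 = 2*B² + 10 = 10 + 2*B²)
R(-15) + W(r)*(-353) = 1/(-15) + (10 + 2*(-20)²)*(-353) = -1/15 + (10 + 2*400)*(-353) = -1/15 + (10 + 800)*(-353) = -1/15 + 810*(-353) = -1/15 - 285930 = -4288951/15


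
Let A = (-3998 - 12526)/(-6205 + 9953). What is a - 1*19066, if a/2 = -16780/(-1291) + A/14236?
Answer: -163942246152757/8610409706 ≈ -19040.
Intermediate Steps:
A = -4131/937 (A = -16524/3748 = -16524*1/3748 = -4131/937 ≈ -4.4088)
a = 223825301839/8610409706 (a = 2*(-16780/(-1291) - 4131/937/14236) = 2*(-16780*(-1/1291) - 4131/937*1/14236) = 2*(16780/1291 - 4131/13339132) = 2*(223825301839/17220819412) = 223825301839/8610409706 ≈ 25.995)
a - 1*19066 = 223825301839/8610409706 - 1*19066 = 223825301839/8610409706 - 19066 = -163942246152757/8610409706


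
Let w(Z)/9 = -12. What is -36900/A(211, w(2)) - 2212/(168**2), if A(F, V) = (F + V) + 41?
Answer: -258379/1008 ≈ -256.33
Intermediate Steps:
w(Z) = -108 (w(Z) = 9*(-12) = -108)
A(F, V) = 41 + F + V
-36900/A(211, w(2)) - 2212/(168**2) = -36900/(41 + 211 - 108) - 2212/(168**2) = -36900/144 - 2212/28224 = -36900*1/144 - 2212*1/28224 = -1025/4 - 79/1008 = -258379/1008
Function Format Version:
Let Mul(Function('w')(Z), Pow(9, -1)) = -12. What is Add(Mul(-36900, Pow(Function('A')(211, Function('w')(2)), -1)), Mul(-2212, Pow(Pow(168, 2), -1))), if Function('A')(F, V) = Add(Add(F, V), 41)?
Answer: Rational(-258379, 1008) ≈ -256.33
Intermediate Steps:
Function('w')(Z) = -108 (Function('w')(Z) = Mul(9, -12) = -108)
Function('A')(F, V) = Add(41, F, V)
Add(Mul(-36900, Pow(Function('A')(211, Function('w')(2)), -1)), Mul(-2212, Pow(Pow(168, 2), -1))) = Add(Mul(-36900, Pow(Add(41, 211, -108), -1)), Mul(-2212, Pow(Pow(168, 2), -1))) = Add(Mul(-36900, Pow(144, -1)), Mul(-2212, Pow(28224, -1))) = Add(Mul(-36900, Rational(1, 144)), Mul(-2212, Rational(1, 28224))) = Add(Rational(-1025, 4), Rational(-79, 1008)) = Rational(-258379, 1008)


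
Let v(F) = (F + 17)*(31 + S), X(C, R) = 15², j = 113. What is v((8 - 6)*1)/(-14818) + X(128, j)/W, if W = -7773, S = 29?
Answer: -2032545/19196719 ≈ -0.10588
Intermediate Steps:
X(C, R) = 225
v(F) = 1020 + 60*F (v(F) = (F + 17)*(31 + 29) = (17 + F)*60 = 1020 + 60*F)
v((8 - 6)*1)/(-14818) + X(128, j)/W = (1020 + 60*((8 - 6)*1))/(-14818) + 225/(-7773) = (1020 + 60*(2*1))*(-1/14818) + 225*(-1/7773) = (1020 + 60*2)*(-1/14818) - 75/2591 = (1020 + 120)*(-1/14818) - 75/2591 = 1140*(-1/14818) - 75/2591 = -570/7409 - 75/2591 = -2032545/19196719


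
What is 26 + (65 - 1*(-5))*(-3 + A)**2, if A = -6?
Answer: 5696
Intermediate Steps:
26 + (65 - 1*(-5))*(-3 + A)**2 = 26 + (65 - 1*(-5))*(-3 - 6)**2 = 26 + (65 + 5)*(-9)**2 = 26 + 70*81 = 26 + 5670 = 5696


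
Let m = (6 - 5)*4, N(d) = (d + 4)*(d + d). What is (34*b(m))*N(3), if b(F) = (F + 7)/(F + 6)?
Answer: 7854/5 ≈ 1570.8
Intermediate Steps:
N(d) = 2*d*(4 + d) (N(d) = (4 + d)*(2*d) = 2*d*(4 + d))
m = 4 (m = 1*4 = 4)
b(F) = (7 + F)/(6 + F)
(34*b(m))*N(3) = (34*((7 + 4)/(6 + 4)))*(2*3*(4 + 3)) = (34*(11/10))*(2*3*7) = (34*((1/10)*11))*42 = (34*(11/10))*42 = (187/5)*42 = 7854/5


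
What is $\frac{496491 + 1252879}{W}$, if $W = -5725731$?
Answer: $- \frac{1749370}{5725731} \approx -0.30553$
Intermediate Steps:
$\frac{496491 + 1252879}{W} = \frac{496491 + 1252879}{-5725731} = 1749370 \left(- \frac{1}{5725731}\right) = - \frac{1749370}{5725731}$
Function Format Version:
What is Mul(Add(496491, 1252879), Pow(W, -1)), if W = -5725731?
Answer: Rational(-1749370, 5725731) ≈ -0.30553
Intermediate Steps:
Mul(Add(496491, 1252879), Pow(W, -1)) = Mul(Add(496491, 1252879), Pow(-5725731, -1)) = Mul(1749370, Rational(-1, 5725731)) = Rational(-1749370, 5725731)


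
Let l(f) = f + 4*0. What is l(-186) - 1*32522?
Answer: -32708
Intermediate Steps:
l(f) = f (l(f) = f + 0 = f)
l(-186) - 1*32522 = -186 - 1*32522 = -186 - 32522 = -32708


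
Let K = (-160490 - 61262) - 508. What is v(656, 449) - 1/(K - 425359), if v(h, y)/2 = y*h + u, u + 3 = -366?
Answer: 381026638651/647619 ≈ 5.8835e+5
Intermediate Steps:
K = -222260 (K = -221752 - 508 = -222260)
u = -369 (u = -3 - 366 = -369)
v(h, y) = -738 + 2*h*y (v(h, y) = 2*(y*h - 369) = 2*(h*y - 369) = 2*(-369 + h*y) = -738 + 2*h*y)
v(656, 449) - 1/(K - 425359) = (-738 + 2*656*449) - 1/(-222260 - 425359) = (-738 + 589088) - 1/(-647619) = 588350 - 1*(-1/647619) = 588350 + 1/647619 = 381026638651/647619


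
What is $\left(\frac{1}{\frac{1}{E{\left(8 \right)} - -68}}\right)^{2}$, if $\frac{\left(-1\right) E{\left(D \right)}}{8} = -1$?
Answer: $5776$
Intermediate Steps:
$E{\left(D \right)} = 8$ ($E{\left(D \right)} = \left(-8\right) \left(-1\right) = 8$)
$\left(\frac{1}{\frac{1}{E{\left(8 \right)} - -68}}\right)^{2} = \left(\frac{1}{\frac{1}{8 - -68}}\right)^{2} = \left(\frac{1}{\frac{1}{8 + 68}}\right)^{2} = \left(\frac{1}{\frac{1}{76}}\right)^{2} = 76^{2} = 5776$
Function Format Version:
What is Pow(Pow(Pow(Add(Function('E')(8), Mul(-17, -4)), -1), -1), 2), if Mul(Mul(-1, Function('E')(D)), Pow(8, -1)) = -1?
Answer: 5776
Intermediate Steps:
Function('E')(D) = 8 (Function('E')(D) = Mul(-8, -1) = 8)
Pow(Pow(Pow(Add(Function('E')(8), Mul(-17, -4)), -1), -1), 2) = Pow(Pow(Pow(Add(8, Mul(-17, -4)), -1), -1), 2) = Pow(Pow(Pow(Add(8, 68), -1), -1), 2) = Pow(Pow(Pow(76, -1), -1), 2) = Pow(Pow(Rational(1, 76), -1), 2) = Pow(76, 2) = 5776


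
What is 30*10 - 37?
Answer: 263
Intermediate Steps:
30*10 - 37 = 300 - 37 = 263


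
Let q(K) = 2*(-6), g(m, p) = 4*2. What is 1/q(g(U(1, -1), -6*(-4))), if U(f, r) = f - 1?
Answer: -1/12 ≈ -0.083333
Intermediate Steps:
U(f, r) = -1 + f
g(m, p) = 8
q(K) = -12
1/q(g(U(1, -1), -6*(-4))) = 1/(-12) = -1/12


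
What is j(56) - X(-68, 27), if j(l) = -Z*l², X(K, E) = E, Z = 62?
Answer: -194459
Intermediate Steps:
j(l) = -62*l²
j(56) - X(-68, 27) = -62*56² - 1*27 = -62*3136 - 27 = -194432 - 27 = -194459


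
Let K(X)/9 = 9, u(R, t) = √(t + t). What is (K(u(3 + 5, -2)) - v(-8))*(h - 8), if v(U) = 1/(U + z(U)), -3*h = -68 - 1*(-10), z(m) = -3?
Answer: 30328/33 ≈ 919.03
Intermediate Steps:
h = 58/3 (h = -(-68 - 1*(-10))/3 = -(-68 + 10)/3 = -⅓*(-58) = 58/3 ≈ 19.333)
u(R, t) = √2*√t (u(R, t) = √(2*t) = √2*√t)
v(U) = 1/(-3 + U) (v(U) = 1/(U - 3) = 1/(-3 + U))
K(X) = 81 (K(X) = 9*9 = 81)
(K(u(3 + 5, -2)) - v(-8))*(h - 8) = (81 - 1/(-3 - 8))*(58/3 - 8) = (81 - 1/(-11))*(34/3) = (81 - 1*(-1/11))*(34/3) = (81 + 1/11)*(34/3) = (892/11)*(34/3) = 30328/33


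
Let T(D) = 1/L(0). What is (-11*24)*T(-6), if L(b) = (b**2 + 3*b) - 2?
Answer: 132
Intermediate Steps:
L(b) = -2 + b**2 + 3*b
T(D) = -1/2 (T(D) = 1/(-2 + 0**2 + 3*0) = 1/(-2 + 0 + 0) = 1/(-2) = -1/2)
(-11*24)*T(-6) = -11*24*(-1/2) = -264*(-1/2) = 132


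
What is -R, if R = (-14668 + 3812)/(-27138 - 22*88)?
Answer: -5428/14537 ≈ -0.37339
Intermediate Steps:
R = 5428/14537 (R = -10856/(-27138 - 1936) = -10856/(-29074) = -10856*(-1/29074) = 5428/14537 ≈ 0.37339)
-R = -1*5428/14537 = -5428/14537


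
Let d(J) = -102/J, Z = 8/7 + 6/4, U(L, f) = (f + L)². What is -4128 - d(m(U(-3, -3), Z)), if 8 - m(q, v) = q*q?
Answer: -2658483/644 ≈ -4128.1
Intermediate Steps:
U(L, f) = (L + f)²
Z = 37/14 (Z = 8*(⅐) + 6*(¼) = 8/7 + 3/2 = 37/14 ≈ 2.6429)
m(q, v) = 8 - q² (m(q, v) = 8 - q*q = 8 - q²)
-4128 - d(m(U(-3, -3), Z)) = -4128 - (-102)/(8 - ((-3 - 3)²)²) = -4128 - (-102)/(8 - ((-6)²)²) = -4128 - (-102)/(8 - 1*36²) = -4128 - (-102)/(8 - 1*1296) = -4128 - (-102)/(8 - 1296) = -4128 - (-102)/(-1288) = -4128 - (-102)*(-1)/1288 = -4128 - 1*51/644 = -4128 - 51/644 = -2658483/644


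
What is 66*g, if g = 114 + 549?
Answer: 43758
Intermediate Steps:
g = 663
66*g = 66*663 = 43758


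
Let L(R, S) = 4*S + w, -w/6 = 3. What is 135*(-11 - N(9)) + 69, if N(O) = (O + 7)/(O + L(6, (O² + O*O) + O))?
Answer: -7096/5 ≈ -1419.2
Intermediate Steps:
w = -18 (w = -6*3 = -18)
L(R, S) = -18 + 4*S (L(R, S) = 4*S - 18 = -18 + 4*S)
N(O) = (7 + O)/(-18 + 5*O + 8*O²) (N(O) = (O + 7)/(O + (-18 + 4*((O² + O*O) + O))) = (7 + O)/(O + (-18 + 4*((O² + O²) + O))) = (7 + O)/(O + (-18 + 4*(2*O² + O))) = (7 + O)/(O + (-18 + 4*(O + 2*O²))) = (7 + O)/(O + (-18 + (4*O + 8*O²))) = (7 + O)/(O + (-18 + 4*O + 8*O²)) = (7 + O)/(-18 + 5*O + 8*O²))
135*(-11 - N(9)) + 69 = 135*(-11 - (7 + 9)/(-18 + 5*9 + 8*9²)) + 69 = 135*(-11 - 16/(-18 + 45 + 8*81)) + 69 = 135*(-11 - 16/(-18 + 45 + 648)) + 69 = 135*(-11 - 16/675) + 69 = 135*(-7441/675) + 69 = -7441/5 + 69 = -7096/5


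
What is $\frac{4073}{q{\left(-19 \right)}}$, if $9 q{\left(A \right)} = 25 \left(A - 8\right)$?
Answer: $- \frac{4073}{75} \approx -54.307$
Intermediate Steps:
$q{\left(A \right)} = - \frac{200}{9} + \frac{25 A}{9}$ ($q{\left(A \right)} = \frac{25 \left(A - 8\right)}{9} = \frac{25 \left(-8 + A\right)}{9} = \frac{-200 + 25 A}{9} = - \frac{200}{9} + \frac{25 A}{9}$)
$\frac{4073}{q{\left(-19 \right)}} = \frac{4073}{- \frac{200}{9} + \frac{25}{9} \left(-19\right)} = \frac{4073}{- \frac{200}{9} - \frac{475}{9}} = \frac{4073}{-75} = 4073 \left(- \frac{1}{75}\right) = - \frac{4073}{75}$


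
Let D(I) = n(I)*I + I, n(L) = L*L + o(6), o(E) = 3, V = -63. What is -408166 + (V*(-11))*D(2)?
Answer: -397078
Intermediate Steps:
n(L) = 3 + L² (n(L) = L*L + 3 = L² + 3 = 3 + L²)
D(I) = I + I*(3 + I²) (D(I) = (3 + I²)*I + I = I*(3 + I²) + I = I + I*(3 + I²))
-408166 + (V*(-11))*D(2) = -408166 + (-63*(-11))*(2*(4 + 2²)) = -408166 + 693*(2*(4 + 4)) = -408166 + 693*(2*8) = -408166 + 693*16 = -408166 + 11088 = -397078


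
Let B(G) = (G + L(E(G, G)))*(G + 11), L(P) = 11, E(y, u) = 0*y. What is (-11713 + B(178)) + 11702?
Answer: 35710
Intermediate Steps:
E(y, u) = 0
B(G) = (11 + G)² (B(G) = (G + 11)*(G + 11) = (11 + G)*(11 + G) = (11 + G)²)
(-11713 + B(178)) + 11702 = (-11713 + (121 + 178² + 22*178)) + 11702 = (-11713 + (121 + 31684 + 3916)) + 11702 = (-11713 + 35721) + 11702 = 24008 + 11702 = 35710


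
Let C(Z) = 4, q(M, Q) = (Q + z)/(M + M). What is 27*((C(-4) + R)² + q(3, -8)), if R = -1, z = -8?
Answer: 171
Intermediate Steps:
q(M, Q) = (-8 + Q)/(2*M) (q(M, Q) = (Q - 8)/(M + M) = (-8 + Q)/((2*M)) = (-8 + Q)*(1/(2*M)) = (-8 + Q)/(2*M))
27*((C(-4) + R)² + q(3, -8)) = 27*((4 - 1)² + (½)*(-8 - 8)/3) = 27*(3² + (½)*(⅓)*(-16)) = 27*(9 - 8/3) = 27*(19/3) = 171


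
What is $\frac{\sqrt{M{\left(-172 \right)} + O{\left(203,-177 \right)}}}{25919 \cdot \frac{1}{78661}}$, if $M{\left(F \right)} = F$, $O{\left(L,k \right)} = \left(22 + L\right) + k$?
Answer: $\frac{157322 i \sqrt{31}}{25919} \approx 33.795 i$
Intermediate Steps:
$O{\left(L,k \right)} = 22 + L + k$
$\frac{\sqrt{M{\left(-172 \right)} + O{\left(203,-177 \right)}}}{25919 \cdot \frac{1}{78661}} = \frac{\sqrt{-172 + \left(22 + 203 - 177\right)}}{25919 \cdot \frac{1}{78661}} = \frac{\sqrt{-172 + 48}}{25919 \cdot \frac{1}{78661}} = \frac{\sqrt{-124}}{\frac{25919}{78661}} = 2 i \sqrt{31} \cdot \frac{78661}{25919} = \frac{157322 i \sqrt{31}}{25919}$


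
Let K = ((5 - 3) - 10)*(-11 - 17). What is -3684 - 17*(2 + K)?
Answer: -7526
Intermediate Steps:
K = 224 (K = (2 - 10)*(-28) = -8*(-28) = 224)
-3684 - 17*(2 + K) = -3684 - 17*(2 + 224) = -3684 - 17*226 = -3684 - 3842 = -7526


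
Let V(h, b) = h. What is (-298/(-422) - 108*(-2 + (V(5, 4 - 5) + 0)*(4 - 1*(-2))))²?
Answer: 406935547225/44521 ≈ 9.1403e+6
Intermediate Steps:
(-298/(-422) - 108*(-2 + (V(5, 4 - 5) + 0)*(4 - 1*(-2))))² = (-298/(-422) - 108*(-2 + (5 + 0)*(4 - 1*(-2))))² = (-298*(-1/422) - 108*(-2 + 5*(4 + 2)))² = (149/211 - 108*(-2 + 5*6))² = (149/211 - 108*(-2 + 30))² = (149/211 - 108*28)² = (149/211 - 18*168)² = (149/211 - 3024)² = (-637915/211)² = 406935547225/44521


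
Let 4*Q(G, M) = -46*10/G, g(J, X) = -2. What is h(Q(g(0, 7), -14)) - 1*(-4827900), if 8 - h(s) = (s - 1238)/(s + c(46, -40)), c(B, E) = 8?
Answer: 632458309/131 ≈ 4.8279e+6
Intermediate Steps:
Q(G, M) = -115/G (Q(G, M) = (-46*10/G)/4 = (-460/G)/4 = -115/G)
h(s) = 8 - (-1238 + s)/(8 + s) (h(s) = 8 - (s - 1238)/(s + 8) = 8 - (-1238 + s)/(8 + s))
h(Q(g(0, 7), -14)) - 1*(-4827900) = 7*(186 - 115/(-2))/(8 - 115/(-2)) - 1*(-4827900) = 7*(186 - 115*(-1/2))/(8 - 115*(-1/2)) + 4827900 = 7*(186 + 115/2)/(8 + 115/2) + 4827900 = 7*(487/2)/(131/2) + 4827900 = 7*(2/131)*(487/2) + 4827900 = 3409/131 + 4827900 = 632458309/131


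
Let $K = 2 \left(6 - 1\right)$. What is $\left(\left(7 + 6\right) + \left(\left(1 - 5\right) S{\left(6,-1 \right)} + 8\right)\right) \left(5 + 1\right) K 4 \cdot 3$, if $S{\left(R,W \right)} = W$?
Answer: $18000$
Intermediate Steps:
$K = 10$ ($K = 2 \left(6 - 1\right) = 2 \cdot 5 = 10$)
$\left(\left(7 + 6\right) + \left(\left(1 - 5\right) S{\left(6,-1 \right)} + 8\right)\right) \left(5 + 1\right) K 4 \cdot 3 = \left(\left(7 + 6\right) + \left(\left(1 - 5\right) \left(-1\right) + 8\right)\right) \left(5 + 1\right) 10 \cdot 4 \cdot 3 = \left(13 + \left(\left(-4\right) \left(-1\right) + 8\right)\right) 6 \cdot 10 \cdot 12 = \left(13 + \left(4 + 8\right)\right) 60 \cdot 12 = \left(13 + 12\right) 60 \cdot 12 = 25 \cdot 60 \cdot 12 = 1500 \cdot 12 = 18000$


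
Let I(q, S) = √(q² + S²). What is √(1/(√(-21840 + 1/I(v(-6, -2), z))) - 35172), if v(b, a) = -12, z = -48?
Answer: √2*√(-17586 + √51/√(-4455360 + √17)) ≈ 1.804e-5 - 187.54*I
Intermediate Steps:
I(q, S) = √(S² + q²)
√(1/(√(-21840 + 1/I(v(-6, -2), z))) - 35172) = √(1/(√(-21840 + 1/(√((-48)² + (-12)²)))) - 35172) = √(1/(√(-21840 + 1/(√(2304 + 144)))) - 35172) = √(1/(√(-21840 + 1/(√2448))) - 35172) = √(1/(√(-21840 + 1/(12*√17))) - 35172) = √(1/(√(-21840 + √17/204)) - 35172) = √((-21840 + √17/204)^(-½) - 35172) = √(-35172 + (-21840 + √17/204)^(-½))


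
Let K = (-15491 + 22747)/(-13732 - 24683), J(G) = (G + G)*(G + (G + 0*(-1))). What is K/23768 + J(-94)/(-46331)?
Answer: -4033886849177/5287801739415 ≈ -0.76287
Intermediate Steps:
J(G) = 4*G**2 (J(G) = (2*G)*(G + (G + 0)) = (2*G)*(G + G) = (2*G)*(2*G) = 4*G**2)
K = -7256/38415 (K = 7256/(-38415) = 7256*(-1/38415) = -7256/38415 ≈ -0.18888)
K/23768 + J(-94)/(-46331) = -7256/38415/23768 + (4*(-94)**2)/(-46331) = -7256/38415*1/23768 + (4*8836)*(-1/46331) = -907/114130965 + 35344*(-1/46331) = -907/114130965 - 35344/46331 = -4033886849177/5287801739415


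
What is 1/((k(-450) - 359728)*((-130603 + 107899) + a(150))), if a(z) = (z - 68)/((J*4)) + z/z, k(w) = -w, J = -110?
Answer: 110/897243092939 ≈ 1.2260e-10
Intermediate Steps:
a(z) = 127/110 - z/440 (a(z) = (z - 68)/((-110*4)) + z/z = (-68 + z)/(-440) + 1 = (-68 + z)*(-1/440) + 1 = (17/110 - z/440) + 1 = 127/110 - z/440)
1/((k(-450) - 359728)*((-130603 + 107899) + a(150))) = 1/((-1*(-450) - 359728)*((-130603 + 107899) + (127/110 - 1/440*150))) = 1/((450 - 359728)*(-22704 + (127/110 - 15/44))) = 1/(-359278*(-22704 + 179/220)) = 1/(-359278*(-4994701/220)) = 1/(897243092939/110) = 110/897243092939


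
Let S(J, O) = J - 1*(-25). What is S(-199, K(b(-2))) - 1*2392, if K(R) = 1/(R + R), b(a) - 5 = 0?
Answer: -2566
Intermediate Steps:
b(a) = 5 (b(a) = 5 + 0 = 5)
K(R) = 1/(2*R)
S(J, O) = 25 + J (S(J, O) = J + 25 = 25 + J)
S(-199, K(b(-2))) - 1*2392 = (25 - 199) - 1*2392 = -174 - 2392 = -2566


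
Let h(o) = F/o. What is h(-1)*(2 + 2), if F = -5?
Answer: 20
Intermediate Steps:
h(o) = -5/o
h(-1)*(2 + 2) = (-5/(-1))*(2 + 2) = -5*(-1)*4 = 5*4 = 20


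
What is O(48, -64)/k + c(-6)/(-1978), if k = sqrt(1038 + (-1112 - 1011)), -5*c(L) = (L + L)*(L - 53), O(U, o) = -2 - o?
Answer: 354/4945 - 2*I*sqrt(1085)/35 ≈ 0.071587 - 1.8822*I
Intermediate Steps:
c(L) = -2*L*(-53 + L)/5 (c(L) = -(L + L)*(L - 53)/5 = -2*L*(-53 + L)/5)
k = I*sqrt(1085) (k = sqrt(1038 - 2123) = sqrt(-1085) = I*sqrt(1085) ≈ 32.939*I)
O(48, -64)/k + c(-6)/(-1978) = (-2 - 1*(-64))/((I*sqrt(1085))) + ((2/5)*(-6)*(53 - 1*(-6)))/(-1978) = (-2 + 64)*(-I*sqrt(1085)/1085) + ((2/5)*(-6)*(53 + 6))*(-1/1978) = 62*(-I*sqrt(1085)/1085) + ((2/5)*(-6)*59)*(-1/1978) = -2*I*sqrt(1085)/35 - 708/5*(-1/1978) = -2*I*sqrt(1085)/35 + 354/4945 = 354/4945 - 2*I*sqrt(1085)/35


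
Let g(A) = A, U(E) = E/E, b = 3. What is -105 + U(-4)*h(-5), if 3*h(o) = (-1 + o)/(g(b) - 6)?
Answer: -313/3 ≈ -104.33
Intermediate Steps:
U(E) = 1
h(o) = ⅑ - o/9 (h(o) = ((-1 + o)/(3 - 6))/3 = ((-1 + o)/(-3))/3 = ((-1 + o)*(-⅓))/3 = (⅓ - o/3)/3 = ⅑ - o/9)
-105 + U(-4)*h(-5) = -105 + 1*(⅑ - ⅑*(-5)) = -105 + 1*(⅑ + 5/9) = -105 + 1*(⅔) = -105 + ⅔ = -313/3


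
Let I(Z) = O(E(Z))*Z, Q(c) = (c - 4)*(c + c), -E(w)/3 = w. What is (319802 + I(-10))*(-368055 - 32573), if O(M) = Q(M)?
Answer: -121871838856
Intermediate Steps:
E(w) = -3*w
Q(c) = 2*c*(-4 + c) (Q(c) = (-4 + c)*(2*c) = 2*c*(-4 + c))
O(M) = 2*M*(-4 + M)
I(Z) = -6*Z²*(-4 - 3*Z) (I(Z) = (2*(-3*Z)*(-4 - 3*Z))*Z = (-6*Z*(-4 - 3*Z))*Z = -6*Z²*(-4 - 3*Z))
(319802 + I(-10))*(-368055 - 32573) = (319802 + (-10)²*(24 + 18*(-10)))*(-368055 - 32573) = (319802 + 100*(24 - 180))*(-400628) = (319802 + 100*(-156))*(-400628) = (319802 - 15600)*(-400628) = 304202*(-400628) = -121871838856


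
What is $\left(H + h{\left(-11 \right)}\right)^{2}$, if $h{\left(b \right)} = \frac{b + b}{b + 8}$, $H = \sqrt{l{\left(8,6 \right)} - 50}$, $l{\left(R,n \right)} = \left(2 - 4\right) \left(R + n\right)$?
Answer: $- \frac{218}{9} + \frac{44 i \sqrt{78}}{3} \approx -24.222 + 129.53 i$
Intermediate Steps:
$l{\left(R,n \right)} = - 2 R - 2 n$ ($l{\left(R,n \right)} = - 2 \left(R + n\right) = - 2 R - 2 n$)
$H = i \sqrt{78}$ ($H = \sqrt{\left(\left(-2\right) 8 - 12\right) - 50} = \sqrt{\left(-16 - 12\right) - 50} = \sqrt{-28 - 50} = \sqrt{-78} = i \sqrt{78} \approx 8.8318 i$)
$h{\left(b \right)} = \frac{2 b}{8 + b}$
$\left(H + h{\left(-11 \right)}\right)^{2} = \left(i \sqrt{78} + 2 \left(-11\right) \frac{1}{8 - 11}\right)^{2} = \left(i \sqrt{78} + 2 \left(-11\right) \frac{1}{-3}\right)^{2} = \left(i \sqrt{78} + 2 \left(-11\right) \left(- \frac{1}{3}\right)\right)^{2} = \left(i \sqrt{78} + \frac{22}{3}\right)^{2} = \left(\frac{22}{3} + i \sqrt{78}\right)^{2}$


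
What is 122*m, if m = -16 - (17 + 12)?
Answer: -5490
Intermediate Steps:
m = -45 (m = -16 - 1*29 = -16 - 29 = -45)
122*m = 122*(-45) = -5490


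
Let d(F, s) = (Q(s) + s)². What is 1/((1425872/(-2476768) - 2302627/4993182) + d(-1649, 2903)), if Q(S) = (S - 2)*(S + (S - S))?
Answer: 27604806687/1959176658733595438245352 ≈ 1.4090e-14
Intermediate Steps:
Q(S) = S*(-2 + S) (Q(S) = (-2 + S)*(S + 0) = (-2 + S)*S = S*(-2 + S))
d(F, s) = (s + s*(-2 + s))² (d(F, s) = (s*(-2 + s) + s)² = (s + s*(-2 + s))²)
1/((1425872/(-2476768) - 2302627/4993182) + d(-1649, 2903)) = 1/((1425872/(-2476768) - 2302627/4993182) + 2903²*(-1 + 2903)²) = 1/((1425872*(-1/2476768) - 2302627*1/4993182) + 8427409*2902²) = 1/((-12731/22114 - 2302627/4993182) + 8427409*8421604) = 1/(-28622123380/27604806687 + 70972301344036) = 1/(1959176658733595438245352/27604806687) = 27604806687/1959176658733595438245352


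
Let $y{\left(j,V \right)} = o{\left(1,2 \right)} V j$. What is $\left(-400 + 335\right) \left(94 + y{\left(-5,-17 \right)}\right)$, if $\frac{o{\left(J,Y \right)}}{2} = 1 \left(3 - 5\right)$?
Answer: $15990$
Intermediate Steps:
$o{\left(J,Y \right)} = -4$ ($o{\left(J,Y \right)} = 2 \cdot 1 \left(3 - 5\right) = 2 \cdot 1 \left(-2\right) = 2 \left(-2\right) = -4$)
$y{\left(j,V \right)} = - 4 V j$
$\left(-400 + 335\right) \left(94 + y{\left(-5,-17 \right)}\right) = \left(-400 + 335\right) \left(94 - \left(-68\right) \left(-5\right)\right) = - 65 \left(94 - 340\right) = \left(-65\right) \left(-246\right) = 15990$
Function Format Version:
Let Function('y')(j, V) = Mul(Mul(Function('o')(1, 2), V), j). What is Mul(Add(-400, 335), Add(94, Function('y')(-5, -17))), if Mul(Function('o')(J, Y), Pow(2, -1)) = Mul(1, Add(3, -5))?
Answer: 15990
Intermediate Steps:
Function('o')(J, Y) = -4 (Function('o')(J, Y) = Mul(2, Mul(1, Add(3, -5))) = Mul(2, Mul(1, -2)) = Mul(2, -2) = -4)
Function('y')(j, V) = Mul(-4, V, j) (Function('y')(j, V) = Mul(Mul(-4, V), j) = Mul(-4, V, j))
Mul(Add(-400, 335), Add(94, Function('y')(-5, -17))) = Mul(Add(-400, 335), Add(94, Mul(-4, -17, -5))) = Mul(-65, Add(94, -340)) = Mul(-65, -246) = 15990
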